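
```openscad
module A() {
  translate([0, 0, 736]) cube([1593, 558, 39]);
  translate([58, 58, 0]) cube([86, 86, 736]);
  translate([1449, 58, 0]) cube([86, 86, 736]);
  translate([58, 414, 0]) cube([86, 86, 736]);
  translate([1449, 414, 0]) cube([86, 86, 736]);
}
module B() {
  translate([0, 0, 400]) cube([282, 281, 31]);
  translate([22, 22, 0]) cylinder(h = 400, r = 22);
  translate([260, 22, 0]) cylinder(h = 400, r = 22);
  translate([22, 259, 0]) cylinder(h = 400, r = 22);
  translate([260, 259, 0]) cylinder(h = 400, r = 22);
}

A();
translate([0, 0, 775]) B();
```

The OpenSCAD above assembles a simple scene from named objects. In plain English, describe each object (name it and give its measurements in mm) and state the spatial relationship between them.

A is a rectangular dining table. The top is 1593×558×39 mm with its upper surface at z = 775 mm. It stands on four 86×86 mm square legs, each inset 58 mm from the nearest pair of top edges, running from the floor to the underside of the top.

B is a four-legged stool. The seat is 282×281 mm, 31 mm thick, top at z = 431 mm. It stands on four round legs, each 44 mm in diameter, from z = 0 to the seat underside, each leg's axis is inset half a diameter from the nearest pair of seat edges (so the leg's bounding box is flush with the corner).

The stool is on top of the table.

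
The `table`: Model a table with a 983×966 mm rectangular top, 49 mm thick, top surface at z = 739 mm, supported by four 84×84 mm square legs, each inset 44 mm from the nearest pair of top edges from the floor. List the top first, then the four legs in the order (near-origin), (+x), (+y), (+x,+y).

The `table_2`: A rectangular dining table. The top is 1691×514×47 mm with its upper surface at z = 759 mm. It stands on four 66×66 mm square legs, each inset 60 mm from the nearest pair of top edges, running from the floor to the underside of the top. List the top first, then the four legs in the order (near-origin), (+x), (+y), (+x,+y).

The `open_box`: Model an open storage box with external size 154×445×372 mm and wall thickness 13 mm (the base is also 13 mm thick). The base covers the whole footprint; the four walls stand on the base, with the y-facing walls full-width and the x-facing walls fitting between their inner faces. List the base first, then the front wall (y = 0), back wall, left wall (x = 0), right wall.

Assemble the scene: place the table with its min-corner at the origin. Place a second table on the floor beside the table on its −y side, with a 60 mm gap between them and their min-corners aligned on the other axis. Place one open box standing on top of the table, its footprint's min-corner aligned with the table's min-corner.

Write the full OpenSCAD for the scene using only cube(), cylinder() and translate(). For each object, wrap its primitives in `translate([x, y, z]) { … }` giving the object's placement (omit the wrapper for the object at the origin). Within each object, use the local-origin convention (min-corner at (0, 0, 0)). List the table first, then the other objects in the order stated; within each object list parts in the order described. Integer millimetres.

translate([0, 0, 690]) cube([983, 966, 49]);
translate([44, 44, 0]) cube([84, 84, 690]);
translate([855, 44, 0]) cube([84, 84, 690]);
translate([44, 838, 0]) cube([84, 84, 690]);
translate([855, 838, 0]) cube([84, 84, 690]);
translate([0, -574, 0]) {
  translate([0, 0, 712]) cube([1691, 514, 47]);
  translate([60, 60, 0]) cube([66, 66, 712]);
  translate([1565, 60, 0]) cube([66, 66, 712]);
  translate([60, 388, 0]) cube([66, 66, 712]);
  translate([1565, 388, 0]) cube([66, 66, 712]);
}
translate([0, 0, 739]) {
  cube([154, 445, 13]);
  translate([0, 0, 13]) cube([154, 13, 359]);
  translate([0, 432, 13]) cube([154, 13, 359]);
  translate([0, 13, 13]) cube([13, 419, 359]);
  translate([141, 13, 13]) cube([13, 419, 359]);
}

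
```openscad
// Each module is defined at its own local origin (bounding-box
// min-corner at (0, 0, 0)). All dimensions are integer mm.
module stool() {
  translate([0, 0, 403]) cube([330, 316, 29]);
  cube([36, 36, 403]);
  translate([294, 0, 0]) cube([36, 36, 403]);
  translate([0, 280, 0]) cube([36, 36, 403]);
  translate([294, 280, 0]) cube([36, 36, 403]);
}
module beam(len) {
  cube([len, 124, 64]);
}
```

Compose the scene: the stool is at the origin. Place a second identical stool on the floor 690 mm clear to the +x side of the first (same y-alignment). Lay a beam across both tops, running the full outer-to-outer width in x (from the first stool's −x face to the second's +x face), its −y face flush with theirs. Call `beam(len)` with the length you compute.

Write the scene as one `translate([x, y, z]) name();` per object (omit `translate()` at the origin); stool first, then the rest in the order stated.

stool();
translate([1020, 0, 0]) stool();
translate([0, 0, 432]) beam(1350);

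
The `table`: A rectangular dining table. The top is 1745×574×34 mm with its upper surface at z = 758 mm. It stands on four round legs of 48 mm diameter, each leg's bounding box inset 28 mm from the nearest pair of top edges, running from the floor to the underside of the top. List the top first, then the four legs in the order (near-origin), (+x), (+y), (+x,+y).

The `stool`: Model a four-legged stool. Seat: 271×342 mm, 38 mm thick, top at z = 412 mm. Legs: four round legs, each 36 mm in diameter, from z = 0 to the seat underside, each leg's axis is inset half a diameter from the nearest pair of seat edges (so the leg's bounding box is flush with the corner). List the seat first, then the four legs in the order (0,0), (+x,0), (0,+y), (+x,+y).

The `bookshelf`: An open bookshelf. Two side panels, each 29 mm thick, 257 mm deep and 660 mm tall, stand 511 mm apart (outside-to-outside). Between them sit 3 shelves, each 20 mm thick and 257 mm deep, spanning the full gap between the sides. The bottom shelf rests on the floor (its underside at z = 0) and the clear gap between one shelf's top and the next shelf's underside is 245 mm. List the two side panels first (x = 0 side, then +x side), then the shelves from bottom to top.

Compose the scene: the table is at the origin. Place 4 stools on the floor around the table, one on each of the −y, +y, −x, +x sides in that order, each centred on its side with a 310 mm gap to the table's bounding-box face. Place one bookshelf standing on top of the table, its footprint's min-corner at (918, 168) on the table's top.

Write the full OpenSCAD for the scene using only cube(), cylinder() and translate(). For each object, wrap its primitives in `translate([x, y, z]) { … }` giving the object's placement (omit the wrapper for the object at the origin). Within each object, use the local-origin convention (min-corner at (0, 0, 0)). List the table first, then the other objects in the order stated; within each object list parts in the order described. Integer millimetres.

translate([0, 0, 724]) cube([1745, 574, 34]);
translate([52, 52, 0]) cylinder(h = 724, r = 24);
translate([1693, 52, 0]) cylinder(h = 724, r = 24);
translate([52, 522, 0]) cylinder(h = 724, r = 24);
translate([1693, 522, 0]) cylinder(h = 724, r = 24);
translate([737, -652, 0]) {
  translate([0, 0, 374]) cube([271, 342, 38]);
  translate([18, 18, 0]) cylinder(h = 374, r = 18);
  translate([253, 18, 0]) cylinder(h = 374, r = 18);
  translate([18, 324, 0]) cylinder(h = 374, r = 18);
  translate([253, 324, 0]) cylinder(h = 374, r = 18);
}
translate([737, 884, 0]) {
  translate([0, 0, 374]) cube([271, 342, 38]);
  translate([18, 18, 0]) cylinder(h = 374, r = 18);
  translate([253, 18, 0]) cylinder(h = 374, r = 18);
  translate([18, 324, 0]) cylinder(h = 374, r = 18);
  translate([253, 324, 0]) cylinder(h = 374, r = 18);
}
translate([-581, 116, 0]) {
  translate([0, 0, 374]) cube([271, 342, 38]);
  translate([18, 18, 0]) cylinder(h = 374, r = 18);
  translate([253, 18, 0]) cylinder(h = 374, r = 18);
  translate([18, 324, 0]) cylinder(h = 374, r = 18);
  translate([253, 324, 0]) cylinder(h = 374, r = 18);
}
translate([2055, 116, 0]) {
  translate([0, 0, 374]) cube([271, 342, 38]);
  translate([18, 18, 0]) cylinder(h = 374, r = 18);
  translate([253, 18, 0]) cylinder(h = 374, r = 18);
  translate([18, 324, 0]) cylinder(h = 374, r = 18);
  translate([253, 324, 0]) cylinder(h = 374, r = 18);
}
translate([918, 168, 758]) {
  cube([29, 257, 660]);
  translate([482, 0, 0]) cube([29, 257, 660]);
  translate([29, 0, 0]) cube([453, 257, 20]);
  translate([29, 0, 265]) cube([453, 257, 20]);
  translate([29, 0, 530]) cube([453, 257, 20]);
}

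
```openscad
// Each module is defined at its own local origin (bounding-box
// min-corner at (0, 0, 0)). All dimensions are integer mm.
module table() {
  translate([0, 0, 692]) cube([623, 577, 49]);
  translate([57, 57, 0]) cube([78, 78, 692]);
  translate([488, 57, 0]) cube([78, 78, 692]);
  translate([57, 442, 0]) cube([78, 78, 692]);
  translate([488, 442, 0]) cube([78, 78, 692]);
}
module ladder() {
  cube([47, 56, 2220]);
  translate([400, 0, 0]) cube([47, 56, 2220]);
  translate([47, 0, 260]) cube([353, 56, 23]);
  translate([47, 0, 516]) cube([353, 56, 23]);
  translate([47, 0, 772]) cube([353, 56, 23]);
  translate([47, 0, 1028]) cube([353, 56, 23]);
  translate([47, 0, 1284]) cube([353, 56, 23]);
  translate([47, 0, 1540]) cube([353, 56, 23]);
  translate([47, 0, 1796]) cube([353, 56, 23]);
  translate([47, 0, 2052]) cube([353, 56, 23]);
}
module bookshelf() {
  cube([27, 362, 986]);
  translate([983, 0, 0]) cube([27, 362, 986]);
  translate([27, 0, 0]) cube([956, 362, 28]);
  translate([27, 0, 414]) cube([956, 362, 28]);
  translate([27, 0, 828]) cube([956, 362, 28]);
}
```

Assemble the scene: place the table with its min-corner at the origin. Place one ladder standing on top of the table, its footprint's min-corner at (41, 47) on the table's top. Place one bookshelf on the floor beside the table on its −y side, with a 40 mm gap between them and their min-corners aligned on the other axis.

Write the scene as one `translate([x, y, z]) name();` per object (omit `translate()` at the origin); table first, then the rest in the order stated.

table();
translate([41, 47, 741]) ladder();
translate([0, -402, 0]) bookshelf();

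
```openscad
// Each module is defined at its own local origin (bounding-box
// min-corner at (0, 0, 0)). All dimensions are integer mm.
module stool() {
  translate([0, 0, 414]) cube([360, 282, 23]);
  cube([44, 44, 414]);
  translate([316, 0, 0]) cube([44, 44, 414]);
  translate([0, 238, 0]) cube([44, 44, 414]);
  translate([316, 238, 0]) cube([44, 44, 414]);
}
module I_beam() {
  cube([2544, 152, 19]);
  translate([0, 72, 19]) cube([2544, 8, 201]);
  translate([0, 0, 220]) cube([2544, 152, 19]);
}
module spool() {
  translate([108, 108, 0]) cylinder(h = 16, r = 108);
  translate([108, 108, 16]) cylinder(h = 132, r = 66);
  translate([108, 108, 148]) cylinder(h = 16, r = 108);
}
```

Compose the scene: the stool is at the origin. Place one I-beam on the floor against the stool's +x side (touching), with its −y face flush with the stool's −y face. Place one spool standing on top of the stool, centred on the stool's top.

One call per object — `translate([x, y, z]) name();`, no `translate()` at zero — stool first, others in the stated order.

stool();
translate([360, 0, 0]) I_beam();
translate([72, 33, 437]) spool();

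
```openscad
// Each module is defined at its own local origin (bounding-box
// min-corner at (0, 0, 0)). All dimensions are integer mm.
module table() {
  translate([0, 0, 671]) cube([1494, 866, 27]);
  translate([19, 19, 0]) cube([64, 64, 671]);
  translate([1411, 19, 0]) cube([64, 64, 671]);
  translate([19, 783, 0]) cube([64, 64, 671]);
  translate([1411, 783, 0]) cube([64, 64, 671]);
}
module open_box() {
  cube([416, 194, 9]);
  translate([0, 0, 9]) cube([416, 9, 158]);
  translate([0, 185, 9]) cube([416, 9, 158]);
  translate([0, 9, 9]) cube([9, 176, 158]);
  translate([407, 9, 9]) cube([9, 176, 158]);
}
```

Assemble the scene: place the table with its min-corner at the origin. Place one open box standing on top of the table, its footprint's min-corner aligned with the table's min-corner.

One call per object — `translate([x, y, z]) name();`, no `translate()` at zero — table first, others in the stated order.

table();
translate([0, 0, 698]) open_box();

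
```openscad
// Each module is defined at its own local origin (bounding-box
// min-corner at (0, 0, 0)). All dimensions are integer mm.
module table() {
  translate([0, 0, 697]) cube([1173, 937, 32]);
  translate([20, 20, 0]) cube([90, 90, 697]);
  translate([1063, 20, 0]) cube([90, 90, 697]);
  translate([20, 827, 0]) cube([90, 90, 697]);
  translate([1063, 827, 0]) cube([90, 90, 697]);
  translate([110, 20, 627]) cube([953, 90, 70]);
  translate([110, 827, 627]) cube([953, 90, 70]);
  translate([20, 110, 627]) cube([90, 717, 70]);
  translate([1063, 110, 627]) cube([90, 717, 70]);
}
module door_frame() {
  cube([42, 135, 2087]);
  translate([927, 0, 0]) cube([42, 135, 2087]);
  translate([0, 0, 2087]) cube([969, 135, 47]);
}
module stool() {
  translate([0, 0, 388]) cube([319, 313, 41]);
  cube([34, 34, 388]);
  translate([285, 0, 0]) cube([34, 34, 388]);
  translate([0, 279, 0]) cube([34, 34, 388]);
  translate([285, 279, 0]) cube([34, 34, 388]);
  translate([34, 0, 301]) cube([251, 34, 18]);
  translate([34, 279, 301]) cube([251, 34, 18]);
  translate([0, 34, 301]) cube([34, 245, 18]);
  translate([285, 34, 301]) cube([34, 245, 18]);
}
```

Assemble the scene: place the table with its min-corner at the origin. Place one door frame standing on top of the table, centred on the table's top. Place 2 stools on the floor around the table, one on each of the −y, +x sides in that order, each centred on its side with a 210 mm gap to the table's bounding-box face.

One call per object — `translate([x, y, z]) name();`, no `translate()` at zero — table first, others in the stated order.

table();
translate([102, 401, 729]) door_frame();
translate([427, -523, 0]) stool();
translate([1383, 312, 0]) stool();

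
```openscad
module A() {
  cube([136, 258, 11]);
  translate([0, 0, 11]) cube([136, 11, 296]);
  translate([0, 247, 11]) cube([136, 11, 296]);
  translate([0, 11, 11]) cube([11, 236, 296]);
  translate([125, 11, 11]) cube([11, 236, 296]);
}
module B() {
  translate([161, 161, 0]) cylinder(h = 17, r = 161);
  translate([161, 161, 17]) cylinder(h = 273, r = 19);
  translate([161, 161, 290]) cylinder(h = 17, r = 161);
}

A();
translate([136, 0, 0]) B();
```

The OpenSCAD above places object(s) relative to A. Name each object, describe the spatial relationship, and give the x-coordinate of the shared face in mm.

The open box's +x face and the spool's −x face are both at x = 136 mm.

A is an open box. B is a spool. The spool is against the open box's +x side, with their −y faces flush. The x-coordinate of the shared face is 136 mm.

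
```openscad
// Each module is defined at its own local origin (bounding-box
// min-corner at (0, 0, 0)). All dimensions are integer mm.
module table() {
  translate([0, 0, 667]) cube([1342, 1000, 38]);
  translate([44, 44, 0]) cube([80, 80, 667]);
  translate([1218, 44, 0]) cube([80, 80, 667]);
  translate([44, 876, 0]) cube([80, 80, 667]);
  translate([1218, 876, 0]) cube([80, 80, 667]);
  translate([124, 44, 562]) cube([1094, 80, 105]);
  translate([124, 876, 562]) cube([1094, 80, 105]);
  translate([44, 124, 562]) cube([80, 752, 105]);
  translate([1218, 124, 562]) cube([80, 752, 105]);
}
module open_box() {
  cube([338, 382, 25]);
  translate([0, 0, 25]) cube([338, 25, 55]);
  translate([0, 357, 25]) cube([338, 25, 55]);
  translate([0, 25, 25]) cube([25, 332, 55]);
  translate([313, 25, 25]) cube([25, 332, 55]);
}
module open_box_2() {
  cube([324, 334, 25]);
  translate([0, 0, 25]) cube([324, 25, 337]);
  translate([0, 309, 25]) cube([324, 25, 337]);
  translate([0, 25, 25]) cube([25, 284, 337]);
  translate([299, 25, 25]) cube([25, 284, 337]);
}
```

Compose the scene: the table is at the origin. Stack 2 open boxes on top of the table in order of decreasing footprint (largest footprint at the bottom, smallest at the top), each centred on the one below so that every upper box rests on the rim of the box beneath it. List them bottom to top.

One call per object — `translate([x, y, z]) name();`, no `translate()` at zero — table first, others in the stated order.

table();
translate([502, 309, 705]) open_box();
translate([509, 333, 785]) open_box_2();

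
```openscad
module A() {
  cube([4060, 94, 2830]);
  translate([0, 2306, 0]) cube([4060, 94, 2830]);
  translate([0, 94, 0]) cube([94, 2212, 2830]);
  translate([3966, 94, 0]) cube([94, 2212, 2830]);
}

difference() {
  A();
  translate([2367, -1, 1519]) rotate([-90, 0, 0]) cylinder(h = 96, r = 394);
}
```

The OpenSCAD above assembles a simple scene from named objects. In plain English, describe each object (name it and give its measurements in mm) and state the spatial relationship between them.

A is the wall frame of a small rectangular building: four walls, each 2830 mm tall and 94 mm thick, enclosing a footprint 4060 mm (x) by 2400 mm (y) outside-to-outside, with no floor or roof. The front and back walls (the −y and +y sides) span the full width; the two side walls fit between them.

The house frame has a circular hole of radius 394 mm through its front wall, centred at (x = 2367, z = 1519).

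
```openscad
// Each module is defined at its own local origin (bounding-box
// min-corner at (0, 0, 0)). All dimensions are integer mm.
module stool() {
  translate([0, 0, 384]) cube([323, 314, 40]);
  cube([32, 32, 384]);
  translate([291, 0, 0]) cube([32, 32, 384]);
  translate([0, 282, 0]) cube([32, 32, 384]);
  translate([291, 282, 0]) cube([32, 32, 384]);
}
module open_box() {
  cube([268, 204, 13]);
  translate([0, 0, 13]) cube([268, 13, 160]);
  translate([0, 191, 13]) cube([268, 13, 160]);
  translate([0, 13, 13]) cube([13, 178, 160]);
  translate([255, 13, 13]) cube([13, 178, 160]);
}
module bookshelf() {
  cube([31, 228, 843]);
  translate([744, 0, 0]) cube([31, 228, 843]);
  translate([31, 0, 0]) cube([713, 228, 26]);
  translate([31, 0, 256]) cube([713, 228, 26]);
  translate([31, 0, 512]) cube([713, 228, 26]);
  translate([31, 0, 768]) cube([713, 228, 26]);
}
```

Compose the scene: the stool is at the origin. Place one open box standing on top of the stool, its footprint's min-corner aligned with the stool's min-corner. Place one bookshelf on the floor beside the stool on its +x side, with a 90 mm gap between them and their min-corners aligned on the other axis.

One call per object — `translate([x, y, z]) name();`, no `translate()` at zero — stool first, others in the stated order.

stool();
translate([0, 0, 424]) open_box();
translate([413, 0, 0]) bookshelf();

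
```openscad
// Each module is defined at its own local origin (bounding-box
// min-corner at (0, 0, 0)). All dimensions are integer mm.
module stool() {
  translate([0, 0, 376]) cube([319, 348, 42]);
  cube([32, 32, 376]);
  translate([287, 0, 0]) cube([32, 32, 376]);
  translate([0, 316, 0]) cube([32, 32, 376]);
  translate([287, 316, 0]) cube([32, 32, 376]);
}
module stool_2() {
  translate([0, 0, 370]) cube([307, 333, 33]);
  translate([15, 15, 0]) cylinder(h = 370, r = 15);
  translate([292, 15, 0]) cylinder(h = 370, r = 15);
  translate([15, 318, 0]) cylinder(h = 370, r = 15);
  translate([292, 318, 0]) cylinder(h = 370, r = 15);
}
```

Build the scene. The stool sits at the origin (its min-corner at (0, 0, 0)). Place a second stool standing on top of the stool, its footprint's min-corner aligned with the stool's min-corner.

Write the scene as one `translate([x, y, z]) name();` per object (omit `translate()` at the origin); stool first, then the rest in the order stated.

stool();
translate([0, 0, 418]) stool_2();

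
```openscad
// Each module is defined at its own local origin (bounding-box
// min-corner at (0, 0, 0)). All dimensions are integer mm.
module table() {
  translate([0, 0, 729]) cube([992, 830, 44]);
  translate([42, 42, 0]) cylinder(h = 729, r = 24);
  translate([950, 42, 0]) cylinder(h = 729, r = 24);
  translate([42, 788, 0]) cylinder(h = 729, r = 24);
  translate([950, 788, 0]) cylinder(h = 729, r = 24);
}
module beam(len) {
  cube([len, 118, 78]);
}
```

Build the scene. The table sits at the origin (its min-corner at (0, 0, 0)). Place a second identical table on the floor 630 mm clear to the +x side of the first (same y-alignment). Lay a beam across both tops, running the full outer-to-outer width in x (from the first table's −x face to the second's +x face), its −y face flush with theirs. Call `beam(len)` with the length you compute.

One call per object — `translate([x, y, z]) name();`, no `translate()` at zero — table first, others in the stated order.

table();
translate([1622, 0, 0]) table();
translate([0, 0, 773]) beam(2614);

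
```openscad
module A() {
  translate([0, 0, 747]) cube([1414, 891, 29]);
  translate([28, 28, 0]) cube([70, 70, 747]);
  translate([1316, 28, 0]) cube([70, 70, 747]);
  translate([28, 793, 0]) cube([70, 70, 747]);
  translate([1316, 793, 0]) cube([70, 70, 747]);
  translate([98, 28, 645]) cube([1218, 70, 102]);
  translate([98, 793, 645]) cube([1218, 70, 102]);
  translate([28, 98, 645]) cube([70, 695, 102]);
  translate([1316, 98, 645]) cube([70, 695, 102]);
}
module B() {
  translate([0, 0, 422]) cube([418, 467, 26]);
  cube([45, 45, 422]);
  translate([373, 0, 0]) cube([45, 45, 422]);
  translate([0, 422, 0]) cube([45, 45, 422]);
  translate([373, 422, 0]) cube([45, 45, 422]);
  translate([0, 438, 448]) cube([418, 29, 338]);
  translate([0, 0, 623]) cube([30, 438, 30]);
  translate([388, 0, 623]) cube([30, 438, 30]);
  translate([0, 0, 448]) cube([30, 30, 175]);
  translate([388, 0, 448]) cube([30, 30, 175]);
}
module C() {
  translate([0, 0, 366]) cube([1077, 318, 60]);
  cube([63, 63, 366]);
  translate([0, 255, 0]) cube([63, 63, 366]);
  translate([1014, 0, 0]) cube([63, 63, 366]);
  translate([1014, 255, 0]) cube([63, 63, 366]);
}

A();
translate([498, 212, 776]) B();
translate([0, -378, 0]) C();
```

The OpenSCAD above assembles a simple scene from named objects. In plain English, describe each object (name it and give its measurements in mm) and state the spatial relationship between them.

A is a table: top 1414 mm (x) × 891 mm (y), 29 mm thick, upper face at z = 776 mm, on four 70×70 mm square legs, each inset 28 mm from the nearest pair of top edges, running from z = 0 to the bottom of the top. Four apron rails, 70 mm thick and 102 mm tall, run between adjacent legs with their top edges flush with the underside of the top and their outer faces flush with the legs' outer faces.

B is a chair. The seat is a 418×467×26 mm slab with its top at z = 448 mm, on four 45×45 mm corner legs (flush with the seat edges, standing on z = 0). A flat backrest 29 mm thick, 338 mm tall, spans the full seat width and rises from the seat top along its +y edge, rear face flush with the rear of the seat. Two armrests of 30×30 mm section run along each side from the seat's front edge to the front of the backrest, top faces 205 mm above the seat top and outer faces flush with the seat's x-edges; a 30×30 mm post under the front of each armrest stands on the seat at the front corner.

C is a bench: a 1077×318 mm seat slab, 60 mm thick, top at z = 426 mm, on four 63×63 mm square legs flush with the seat corners and standing on z = 0.

The chair is on top of the table, centred. The bench is on the floor beside the table on its −y side.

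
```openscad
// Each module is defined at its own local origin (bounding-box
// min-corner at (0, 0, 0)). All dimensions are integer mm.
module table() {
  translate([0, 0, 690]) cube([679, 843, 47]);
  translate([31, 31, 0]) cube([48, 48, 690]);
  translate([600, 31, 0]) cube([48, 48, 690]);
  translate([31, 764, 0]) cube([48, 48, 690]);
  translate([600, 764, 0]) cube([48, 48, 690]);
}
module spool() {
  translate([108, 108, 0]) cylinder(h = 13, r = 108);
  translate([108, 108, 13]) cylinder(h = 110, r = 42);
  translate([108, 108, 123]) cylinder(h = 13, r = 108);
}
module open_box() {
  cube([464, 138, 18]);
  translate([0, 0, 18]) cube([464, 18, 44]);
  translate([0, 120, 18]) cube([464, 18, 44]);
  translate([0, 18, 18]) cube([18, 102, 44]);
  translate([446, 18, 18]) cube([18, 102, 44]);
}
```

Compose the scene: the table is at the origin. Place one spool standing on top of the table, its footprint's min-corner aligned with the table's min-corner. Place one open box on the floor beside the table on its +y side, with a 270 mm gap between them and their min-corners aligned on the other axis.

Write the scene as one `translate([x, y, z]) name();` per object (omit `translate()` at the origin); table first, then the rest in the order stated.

table();
translate([0, 0, 737]) spool();
translate([0, 1113, 0]) open_box();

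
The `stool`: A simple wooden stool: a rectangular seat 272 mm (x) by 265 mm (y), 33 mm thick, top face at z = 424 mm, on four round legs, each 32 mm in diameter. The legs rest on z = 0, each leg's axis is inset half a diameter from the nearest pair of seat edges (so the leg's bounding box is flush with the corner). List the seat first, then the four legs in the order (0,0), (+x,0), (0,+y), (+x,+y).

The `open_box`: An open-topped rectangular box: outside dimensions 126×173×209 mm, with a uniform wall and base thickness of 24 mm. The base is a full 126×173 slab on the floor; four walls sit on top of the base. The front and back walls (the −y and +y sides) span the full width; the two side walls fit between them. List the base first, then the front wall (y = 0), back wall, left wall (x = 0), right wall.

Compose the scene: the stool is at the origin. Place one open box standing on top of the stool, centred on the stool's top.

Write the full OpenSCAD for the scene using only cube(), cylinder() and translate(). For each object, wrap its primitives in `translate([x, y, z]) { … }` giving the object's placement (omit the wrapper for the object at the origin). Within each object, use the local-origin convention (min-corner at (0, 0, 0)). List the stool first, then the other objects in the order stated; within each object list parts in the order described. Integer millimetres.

translate([0, 0, 391]) cube([272, 265, 33]);
translate([16, 16, 0]) cylinder(h = 391, r = 16);
translate([256, 16, 0]) cylinder(h = 391, r = 16);
translate([16, 249, 0]) cylinder(h = 391, r = 16);
translate([256, 249, 0]) cylinder(h = 391, r = 16);
translate([73, 46, 424]) {
  cube([126, 173, 24]);
  translate([0, 0, 24]) cube([126, 24, 185]);
  translate([0, 149, 24]) cube([126, 24, 185]);
  translate([0, 24, 24]) cube([24, 125, 185]);
  translate([102, 24, 24]) cube([24, 125, 185]);
}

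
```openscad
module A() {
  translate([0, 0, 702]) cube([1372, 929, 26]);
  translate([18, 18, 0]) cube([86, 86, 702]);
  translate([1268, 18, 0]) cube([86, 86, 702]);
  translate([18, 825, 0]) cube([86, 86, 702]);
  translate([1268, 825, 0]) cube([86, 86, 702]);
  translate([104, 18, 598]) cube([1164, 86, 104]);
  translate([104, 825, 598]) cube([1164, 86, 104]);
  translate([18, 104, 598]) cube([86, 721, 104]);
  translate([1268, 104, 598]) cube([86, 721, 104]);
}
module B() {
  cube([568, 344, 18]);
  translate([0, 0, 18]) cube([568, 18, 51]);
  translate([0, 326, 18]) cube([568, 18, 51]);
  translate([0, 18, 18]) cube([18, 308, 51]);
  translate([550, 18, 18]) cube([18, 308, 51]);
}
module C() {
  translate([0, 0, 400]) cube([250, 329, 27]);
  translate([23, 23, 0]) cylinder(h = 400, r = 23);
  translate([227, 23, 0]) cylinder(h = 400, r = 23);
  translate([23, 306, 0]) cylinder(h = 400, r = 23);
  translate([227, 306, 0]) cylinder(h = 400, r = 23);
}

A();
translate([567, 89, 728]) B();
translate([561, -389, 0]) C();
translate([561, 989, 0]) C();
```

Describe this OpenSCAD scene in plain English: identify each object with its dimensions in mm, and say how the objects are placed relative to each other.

A is a rectangular dining table. The top is 1372×929×26 mm with its upper surface at z = 728 mm. It stands on four 86×86 mm square legs, each inset 18 mm from the nearest pair of top edges, running from the floor to the underside of the top. Four apron rails, 86 mm thick and 104 mm tall, run between adjacent legs with their top edges flush with the underside of the top and their outer faces flush with the legs' outer faces.

B is an open-topped rectangular box: outside dimensions 568×344×69 mm, with a uniform wall and base thickness of 18 mm. The base is a full 568×344 slab on the floor; four walls sit on top of the base. The front and back walls (the −y and +y sides) span the full width; the two side walls fit between them.

C is a four-legged stool. The seat is a 250×329×27 mm slab whose top surface is at z = 427 mm; four round legs, each 46 mm in diameter, run from the floor (z = 0) to the underside of the seat, each leg's axis is inset half a diameter from the nearest pair of seat edges (so the leg's bounding box is flush with the corner).

The open box is on top of the table. Two stools sit around the table at the −y, +y sides.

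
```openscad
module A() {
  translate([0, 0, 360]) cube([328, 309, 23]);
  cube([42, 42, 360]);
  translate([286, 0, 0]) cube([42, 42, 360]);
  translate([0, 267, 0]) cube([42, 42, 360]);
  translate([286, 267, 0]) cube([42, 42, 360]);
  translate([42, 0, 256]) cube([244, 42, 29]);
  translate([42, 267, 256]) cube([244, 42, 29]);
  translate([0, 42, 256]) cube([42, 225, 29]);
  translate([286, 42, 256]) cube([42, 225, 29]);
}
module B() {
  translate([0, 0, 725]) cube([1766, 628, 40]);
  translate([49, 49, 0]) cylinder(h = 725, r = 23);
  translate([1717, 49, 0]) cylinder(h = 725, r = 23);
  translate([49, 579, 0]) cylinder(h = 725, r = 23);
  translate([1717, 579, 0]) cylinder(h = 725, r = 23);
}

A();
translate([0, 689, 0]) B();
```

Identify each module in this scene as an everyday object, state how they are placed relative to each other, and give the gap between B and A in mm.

The table's nearest face is 380 mm from the stool's +y face.

A is a stool. B is a table. The table is on the floor beside the stool on its +y side. The gap between the table and the stool is 380 mm.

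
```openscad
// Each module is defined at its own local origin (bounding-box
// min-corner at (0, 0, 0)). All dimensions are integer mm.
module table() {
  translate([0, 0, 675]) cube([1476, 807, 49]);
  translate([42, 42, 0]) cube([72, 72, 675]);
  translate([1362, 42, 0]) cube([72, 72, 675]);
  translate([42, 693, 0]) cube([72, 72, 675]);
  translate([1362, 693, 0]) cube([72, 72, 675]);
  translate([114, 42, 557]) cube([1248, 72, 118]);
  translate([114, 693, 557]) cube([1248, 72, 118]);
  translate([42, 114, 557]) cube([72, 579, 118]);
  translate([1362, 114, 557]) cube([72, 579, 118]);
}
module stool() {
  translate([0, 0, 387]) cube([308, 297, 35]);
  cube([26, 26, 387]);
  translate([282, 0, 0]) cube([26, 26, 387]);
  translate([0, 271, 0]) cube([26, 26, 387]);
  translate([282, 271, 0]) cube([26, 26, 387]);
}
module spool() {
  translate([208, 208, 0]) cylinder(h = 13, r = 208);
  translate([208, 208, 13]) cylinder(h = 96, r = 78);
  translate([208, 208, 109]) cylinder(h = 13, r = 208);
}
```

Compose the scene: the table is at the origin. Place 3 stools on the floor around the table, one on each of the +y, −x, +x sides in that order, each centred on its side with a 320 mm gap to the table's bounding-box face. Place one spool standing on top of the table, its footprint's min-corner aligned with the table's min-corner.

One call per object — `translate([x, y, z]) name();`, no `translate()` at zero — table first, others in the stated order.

table();
translate([584, 1127, 0]) stool();
translate([-628, 255, 0]) stool();
translate([1796, 255, 0]) stool();
translate([0, 0, 724]) spool();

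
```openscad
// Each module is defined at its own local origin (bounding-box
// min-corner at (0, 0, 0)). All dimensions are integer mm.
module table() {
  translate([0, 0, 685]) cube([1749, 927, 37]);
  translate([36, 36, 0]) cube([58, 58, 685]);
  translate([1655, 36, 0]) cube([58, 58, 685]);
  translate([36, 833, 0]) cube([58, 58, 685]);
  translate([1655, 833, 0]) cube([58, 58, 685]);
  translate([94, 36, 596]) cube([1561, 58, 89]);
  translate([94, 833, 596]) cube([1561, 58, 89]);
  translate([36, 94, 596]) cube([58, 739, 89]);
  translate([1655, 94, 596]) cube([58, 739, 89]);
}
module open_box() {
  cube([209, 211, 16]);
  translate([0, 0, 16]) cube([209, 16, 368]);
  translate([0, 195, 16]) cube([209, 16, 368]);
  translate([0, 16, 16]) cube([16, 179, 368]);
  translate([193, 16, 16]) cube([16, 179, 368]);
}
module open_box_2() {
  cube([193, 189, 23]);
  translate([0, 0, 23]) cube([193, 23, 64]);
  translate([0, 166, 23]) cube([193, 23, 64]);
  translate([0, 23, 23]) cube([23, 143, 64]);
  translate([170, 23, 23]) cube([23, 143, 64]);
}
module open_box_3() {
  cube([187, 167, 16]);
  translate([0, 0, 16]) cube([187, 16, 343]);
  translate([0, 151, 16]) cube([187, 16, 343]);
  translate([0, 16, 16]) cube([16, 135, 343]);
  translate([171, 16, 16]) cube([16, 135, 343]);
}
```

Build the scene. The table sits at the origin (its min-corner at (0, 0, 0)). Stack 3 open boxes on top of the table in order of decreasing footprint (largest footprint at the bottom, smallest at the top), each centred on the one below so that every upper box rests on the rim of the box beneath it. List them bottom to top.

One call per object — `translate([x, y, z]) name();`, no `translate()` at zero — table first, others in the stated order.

table();
translate([770, 358, 722]) open_box();
translate([778, 369, 1106]) open_box_2();
translate([781, 380, 1193]) open_box_3();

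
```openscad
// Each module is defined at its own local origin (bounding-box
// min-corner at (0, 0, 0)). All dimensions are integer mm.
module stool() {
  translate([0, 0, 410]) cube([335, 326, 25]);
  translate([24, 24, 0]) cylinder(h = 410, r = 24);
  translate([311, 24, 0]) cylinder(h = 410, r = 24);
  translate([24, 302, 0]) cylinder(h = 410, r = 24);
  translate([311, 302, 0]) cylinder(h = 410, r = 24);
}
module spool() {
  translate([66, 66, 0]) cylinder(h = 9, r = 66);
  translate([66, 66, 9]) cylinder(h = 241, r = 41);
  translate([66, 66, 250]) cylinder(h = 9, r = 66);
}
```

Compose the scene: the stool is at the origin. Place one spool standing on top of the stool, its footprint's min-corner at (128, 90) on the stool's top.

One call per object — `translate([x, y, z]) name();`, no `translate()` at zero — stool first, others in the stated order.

stool();
translate([128, 90, 435]) spool();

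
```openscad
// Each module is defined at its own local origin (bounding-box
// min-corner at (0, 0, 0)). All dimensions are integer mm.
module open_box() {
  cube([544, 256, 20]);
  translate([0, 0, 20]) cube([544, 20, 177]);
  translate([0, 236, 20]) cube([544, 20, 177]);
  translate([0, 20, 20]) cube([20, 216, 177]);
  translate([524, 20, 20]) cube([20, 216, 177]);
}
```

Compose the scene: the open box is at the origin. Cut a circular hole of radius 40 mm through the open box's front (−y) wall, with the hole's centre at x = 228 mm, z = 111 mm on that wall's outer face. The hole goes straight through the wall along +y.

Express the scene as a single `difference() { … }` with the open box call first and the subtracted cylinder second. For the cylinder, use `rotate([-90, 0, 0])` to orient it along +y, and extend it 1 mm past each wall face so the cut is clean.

difference() {
  open_box();
  translate([228, -1, 111]) rotate([-90, 0, 0]) cylinder(h = 22, r = 40);
}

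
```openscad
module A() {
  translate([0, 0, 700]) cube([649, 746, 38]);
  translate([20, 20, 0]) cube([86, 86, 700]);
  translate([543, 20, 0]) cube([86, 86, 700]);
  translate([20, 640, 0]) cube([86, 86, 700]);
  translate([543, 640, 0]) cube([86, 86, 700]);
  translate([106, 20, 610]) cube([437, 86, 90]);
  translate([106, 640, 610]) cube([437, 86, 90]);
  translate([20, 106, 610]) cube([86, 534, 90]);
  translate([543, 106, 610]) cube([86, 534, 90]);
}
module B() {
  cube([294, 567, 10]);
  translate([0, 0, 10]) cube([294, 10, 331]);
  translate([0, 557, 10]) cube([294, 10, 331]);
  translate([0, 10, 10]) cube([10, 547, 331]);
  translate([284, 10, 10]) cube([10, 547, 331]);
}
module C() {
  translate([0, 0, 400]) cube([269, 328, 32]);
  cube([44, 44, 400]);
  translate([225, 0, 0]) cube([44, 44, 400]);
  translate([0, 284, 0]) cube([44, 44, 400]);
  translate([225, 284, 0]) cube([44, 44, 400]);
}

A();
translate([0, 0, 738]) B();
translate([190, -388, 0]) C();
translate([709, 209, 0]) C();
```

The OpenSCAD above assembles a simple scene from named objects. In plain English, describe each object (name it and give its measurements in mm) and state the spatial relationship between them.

A is a rectangular dining table. The top is 649×746×38 mm with its upper surface at z = 738 mm. It stands on four 86×86 mm square legs, each inset 20 mm from the nearest pair of top edges, running from the floor to the underside of the top. Four apron rails, 86 mm thick and 90 mm tall, run between adjacent legs with their top edges flush with the underside of the top and their outer faces flush with the legs' outer faces.

B is an open-topped rectangular box: outside dimensions 294×567×341 mm, with a uniform wall and base thickness of 10 mm. The base is a full 294×567 slab on the floor; four walls sit on top of the base. The front and back walls (the −y and +y sides) span the full width; the two side walls fit between them.

C is a four-legged stool. The seat is a 269×328×32 mm slab whose top surface is at z = 432 mm; four square legs, each 44×44 mm in cross-section, run from the floor (z = 0) to the underside of the seat, each flush with a corner of the seat.

The open box is on top of the table. Two stools sit around the table at the −y, +x sides.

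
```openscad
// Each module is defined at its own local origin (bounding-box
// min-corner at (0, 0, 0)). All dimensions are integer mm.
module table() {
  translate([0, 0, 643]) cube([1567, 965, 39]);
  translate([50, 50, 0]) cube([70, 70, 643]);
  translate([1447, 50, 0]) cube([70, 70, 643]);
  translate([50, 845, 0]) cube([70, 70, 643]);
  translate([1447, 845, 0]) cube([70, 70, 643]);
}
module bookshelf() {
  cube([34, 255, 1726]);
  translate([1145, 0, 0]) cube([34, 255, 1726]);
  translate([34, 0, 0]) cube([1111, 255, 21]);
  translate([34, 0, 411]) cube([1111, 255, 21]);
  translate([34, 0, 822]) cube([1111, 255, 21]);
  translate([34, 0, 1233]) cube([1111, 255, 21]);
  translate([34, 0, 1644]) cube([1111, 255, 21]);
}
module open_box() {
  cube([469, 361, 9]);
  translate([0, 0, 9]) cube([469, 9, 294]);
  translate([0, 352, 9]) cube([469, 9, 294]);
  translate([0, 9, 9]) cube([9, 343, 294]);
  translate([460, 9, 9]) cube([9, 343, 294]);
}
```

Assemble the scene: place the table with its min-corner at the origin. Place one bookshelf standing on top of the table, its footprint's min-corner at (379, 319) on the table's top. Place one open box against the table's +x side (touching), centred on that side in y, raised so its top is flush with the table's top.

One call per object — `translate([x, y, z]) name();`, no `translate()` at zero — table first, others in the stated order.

table();
translate([379, 319, 682]) bookshelf();
translate([1567, 302, 379]) open_box();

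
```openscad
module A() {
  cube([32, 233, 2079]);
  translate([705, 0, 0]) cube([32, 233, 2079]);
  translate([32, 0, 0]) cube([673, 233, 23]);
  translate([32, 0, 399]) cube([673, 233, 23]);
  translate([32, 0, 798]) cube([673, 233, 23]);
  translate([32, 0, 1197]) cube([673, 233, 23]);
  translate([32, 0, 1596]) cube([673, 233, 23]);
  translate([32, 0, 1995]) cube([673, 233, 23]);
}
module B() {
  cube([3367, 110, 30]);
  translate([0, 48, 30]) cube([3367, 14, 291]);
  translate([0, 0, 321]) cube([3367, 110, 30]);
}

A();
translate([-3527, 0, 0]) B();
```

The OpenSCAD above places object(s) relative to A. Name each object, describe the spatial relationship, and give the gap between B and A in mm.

A is a bookshelf. B is an I-beam. The I-beam is on the floor beside the bookshelf on its −x side. The gap between the I-beam and the bookshelf is 160 mm.

The I-beam's nearest face is 160 mm from the bookshelf's −x face.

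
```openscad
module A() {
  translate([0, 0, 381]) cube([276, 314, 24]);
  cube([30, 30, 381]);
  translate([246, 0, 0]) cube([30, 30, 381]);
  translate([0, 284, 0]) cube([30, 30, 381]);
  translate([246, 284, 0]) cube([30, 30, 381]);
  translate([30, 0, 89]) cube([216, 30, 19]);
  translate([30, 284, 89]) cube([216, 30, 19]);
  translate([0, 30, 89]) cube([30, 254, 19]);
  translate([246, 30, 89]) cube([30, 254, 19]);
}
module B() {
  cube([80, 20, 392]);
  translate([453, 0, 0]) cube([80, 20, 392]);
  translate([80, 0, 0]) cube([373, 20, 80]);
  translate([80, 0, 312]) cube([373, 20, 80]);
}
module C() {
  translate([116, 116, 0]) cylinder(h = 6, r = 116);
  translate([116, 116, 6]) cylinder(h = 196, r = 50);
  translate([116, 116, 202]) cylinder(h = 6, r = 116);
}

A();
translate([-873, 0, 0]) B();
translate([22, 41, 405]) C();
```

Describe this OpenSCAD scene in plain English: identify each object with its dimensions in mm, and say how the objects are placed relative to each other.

A is a four-legged stool. The seat is a 276×314×24 mm slab whose top surface is at z = 405 mm; four square legs, each 30×30 mm in cross-section, run from the floor (z = 0) to the underside of the seat, each flush with a corner of the seat. Four stretchers, 30 mm wide and 19 mm tall, connect adjacent legs with their undersides at z = 89 mm, each running between the inner faces of the legs it joins and aligned with the legs' outer faces on the other axis.

B is a picture frame with a 373×232 mm rectangular opening (x by z) and a uniform 80 mm border on every side. Frame depth is 20 mm along y. It is built from two vertical stiles running the full outside height and two horizontal rails spanning the gap between the stiles.

C is a spool: two coaxial disc flanges of radius 116 mm and thickness 6 mm, joined by a core cylinder of radius 50 mm and height 196 mm. The lower flange rests on z = 0 and the three cylinders share a vertical axis.

The picture frame is on the floor beside the stool on its −x side. The spool is on top of the stool, centred.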